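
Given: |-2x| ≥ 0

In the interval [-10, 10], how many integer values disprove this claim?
An absolute value is never negative, so the left side is ≥ 0 for every x, while the right side is 0. Tightest case in [-10, 10] is x = 0:
x = 0: LHS = |-2·0| = |0| = 0; 0 ≥ 0 — holds
Hence LHS − RHS is never negative, i.e. LHS ≥ RHS throughout, so the relation holds for every integer in [-10, 10].

No counterexample appears in that range.

Answer: 0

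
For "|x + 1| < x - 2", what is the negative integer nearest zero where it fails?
Testing negative integers from -1 downward:
x = -1: LHS = |(-1) + 1| = |0| = 0, RHS = (-1) - 2 = -3; 0 < -3 — FAILS  ← closest negative counterexample to 0

Answer: x = -1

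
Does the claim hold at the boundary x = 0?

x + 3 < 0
x = 0: LHS = 0 + 3 = 3; 3 < 0 — FAILS

The relation fails at x = 0, so x = 0 is a counterexample.

Answer: No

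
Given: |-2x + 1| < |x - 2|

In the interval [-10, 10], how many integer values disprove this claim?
Counterexamples in [-10, 10]: {-10, -9, -8, -7, -6, -5, -4, -3, -2, -1, 1, 2, 3, 4, 5, 6, 7, 8, 9, 10}.

Counting them gives 20 values.

Answer: 20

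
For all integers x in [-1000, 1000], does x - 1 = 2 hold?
The claim fails at x = 0:
x = 0: LHS = 0 - 1 = -1; -1 = 2 — FAILS

Because a single integer refutes it, the statement is false.

Answer: False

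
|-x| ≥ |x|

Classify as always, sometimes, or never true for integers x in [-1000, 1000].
Over all integers in [-1000, 1000], LHS − RHS is smallest at x = 0, where it equals 0:
x = 0: LHS = |-0| = |0| = 0, RHS = |0| = 0; 0 ≥ 0 — holds
At the ends of the range:
x = -1000: LHS = |-(-1000)| = |1000| = 1000, RHS = |-1000| = 1000; 1000 ≥ 1000 — holds
x = 1000: LHS = |-1000| = 1000, RHS = |1000| = 1000; 1000 ≥ 1000 — holds
Hence LHS − RHS is never negative, i.e. LHS ≥ RHS throughout, so the relation holds for every integer in [-1000, 1000].

No counterexample exists.

Answer: Always true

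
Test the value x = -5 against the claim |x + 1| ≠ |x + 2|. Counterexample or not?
Substitute x = -5 into the relation:
x = -5: LHS = |(-5) + 1| = |-4| = 4, RHS = |(-5) + 2| = |-3| = 3; 4 ≠ 3 — holds

The relation holds at x = -5, so it is not a counterexample.

Answer: No, x = -5 is not a counterexample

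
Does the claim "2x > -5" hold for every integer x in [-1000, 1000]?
The claim fails at x = -3:
x = -3: LHS = 2·(-3) = -6; -6 > -5 — FAILS

Because a single integer refutes it, the statement is false.

Answer: False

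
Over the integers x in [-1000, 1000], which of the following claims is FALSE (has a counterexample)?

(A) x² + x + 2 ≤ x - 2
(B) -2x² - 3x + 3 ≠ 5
(A) x = 0: LHS = 0² + 0 + 2 = 2, RHS = 0 - 2 = -2; 2 ≤ -2 — FAILS

(B) Over all integers in [-1000, 1000], LHS − RHS is always negative; it is closest to 0 at x = -1, where it equals -1:
x = -1: LHS = -2·(-1)² - 3·(-1) + 3 = 4; 4 ≠ 5 — holds
At the ends of the range:
x = -1000: LHS = -2·(-1000)² - 3·(-1000) + 3 = -1996997; -1996997 ≠ 5 — holds
x = 1000: LHS = -2·1000² - 3·1000 + 3 = -2002997; -2002997 ≠ 5 — holds
Hence LHS − RHS is never 0, i.e. the two sides are never equal, so the relation holds for every integer in [-1000, 1000].

Only (A) has a counterexample.

Answer: A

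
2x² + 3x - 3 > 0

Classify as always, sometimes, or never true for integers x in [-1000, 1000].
Holds at x = 1: LHS = 2·1² + 3·1 - 3 = 2; 2 > 0 — holds
Fails at x = 0: LHS = 2·0² + 3·0 - 3 = -3; -3 > 0 — FAILS
It is satisfied by some integers in the range but not all.

Answer: Sometimes true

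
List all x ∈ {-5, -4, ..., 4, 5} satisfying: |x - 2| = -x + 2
Holds for: {-5, -4, -3, -2, -1, 0, 1, 2}
Fails for: {3, 4, 5}

Answer: {-5, -4, -3, -2, -1, 0, 1, 2}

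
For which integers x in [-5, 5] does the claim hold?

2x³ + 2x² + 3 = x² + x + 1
Track d = LHS − RHS over the integers in [-5, 5]. Equality would need d = 0, but d changes sign only between consecutive integers, jumping over 0:
x = -2: LHS = 2·(-2)³ + 2·(-2)² + 3 = -5, RHS = (-2)² + (-2) + 1 = 3; -5 = 3 — FAILS  (d = -8)
x = -1: LHS = 2·(-1)³ + 2·(-1)² + 3 = 3, RHS = (-1)² + (-1) + 1 = 1; 3 = 1 — FAILS  (d = 2)
Away from these crossings d keeps a constant sign, and checking every integer in [-5, 5] confirms d ≠ 0 throughout. Hence the two sides are never equal, so the claimed relation (=) fails for every integer in [-5, 5].

Answer: None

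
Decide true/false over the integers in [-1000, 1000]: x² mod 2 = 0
The claim fails at x = 1:
x = 1: LHS = (1²) mod 2 = 1 mod 2 = 1; 1 = 0 — FAILS

Because a single integer refutes it, the statement is false.

Answer: False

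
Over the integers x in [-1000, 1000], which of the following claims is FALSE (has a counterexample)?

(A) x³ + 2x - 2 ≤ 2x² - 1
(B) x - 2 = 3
(A) x = 2: LHS = 2³ + 2·2 - 2 = 10, RHS = 2·2² - 1 = 7; 10 ≤ 7 — FAILS
(B) x = 0: LHS = 0 - 2 = -2; -2 = 3 — FAILS

Answer: Both A and B are false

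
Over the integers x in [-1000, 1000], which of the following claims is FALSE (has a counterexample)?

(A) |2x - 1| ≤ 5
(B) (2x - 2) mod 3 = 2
(A) x = -3: LHS = |2·(-3) - 1| = |-7| = 7; 7 ≤ 5 — FAILS
(B) x = 0: LHS = (2·0 - 2) mod 3 = (-2) mod 3 = 1; 1 = 2 — FAILS

Answer: Both A and B are false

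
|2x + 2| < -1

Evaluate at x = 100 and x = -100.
x = 100: LHS = |2·100 + 2| = |202| = 202; 202 < -1 — FAILS
x = -100: LHS = |2·(-100) + 2| = |-198| = 198; 198 < -1 — FAILS

Answer: No, fails for both x = 100 and x = -100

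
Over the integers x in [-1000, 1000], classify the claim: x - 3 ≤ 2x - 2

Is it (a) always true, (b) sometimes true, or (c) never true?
Holds at x = 0: LHS = 0 - 3 = -3, RHS = 2·0 - 2 = -2; -3 ≤ -2 — holds
Fails at x = -2: LHS = (-2) - 3 = -5, RHS = 2·(-2) - 2 = -6; -5 ≤ -6 — FAILS
It is satisfied by some integers in the range but not all.

Answer: Sometimes true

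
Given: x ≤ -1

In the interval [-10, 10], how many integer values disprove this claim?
Counterexamples in [-10, 10]: {0, 1, 2, 3, 4, 5, 6, 7, 8, 9, 10}.

Counting them gives 11 values.

Answer: 11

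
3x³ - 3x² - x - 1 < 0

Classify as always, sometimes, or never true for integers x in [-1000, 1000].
Holds at x = 0: LHS = 3·0³ - 3·0² - 0 - 1 = -1; -1 < 0 — holds
Fails at x = 2: LHS = 3·2³ - 3·2² - 2 - 1 = 9; 9 < 0 — FAILS
It is satisfied by some integers in the range but not all.

Answer: Sometimes true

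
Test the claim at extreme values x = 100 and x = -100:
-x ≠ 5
x = 100: -100 ≠ 5 — holds
x = -100: LHS = -(-100) = 100; 100 ≠ 5 — holds

Answer: Yes, holds for both x = 100 and x = -100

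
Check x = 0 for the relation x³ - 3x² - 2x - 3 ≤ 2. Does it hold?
x = 0: LHS = 0³ - 3·0² - 2·0 - 3 = -3; -3 ≤ 2 — holds

The relation is satisfied at x = 0.

Answer: Yes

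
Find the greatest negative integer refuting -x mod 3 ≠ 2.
Testing negative integers from -1 downward:
x = -1: LHS = (-(-1)) mod 3 = 1 mod 3 = 1; 1 ≠ 2 — holds
x = -2: LHS = (-(-2)) mod 3 = 2 mod 3 = 2; 2 ≠ 2 — FAILS  ← closest negative counterexample to 0

Answer: x = -2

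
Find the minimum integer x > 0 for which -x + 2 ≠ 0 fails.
Testing positive integers:
x = 1: LHS = -1 + 2 = 1; 1 ≠ 0 — holds
x = 2: LHS = -2 + 2 = 0; 0 ≠ 0 — FAILS  ← smallest positive counterexample

Answer: x = 2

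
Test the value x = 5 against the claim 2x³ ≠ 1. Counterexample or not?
Substitute x = 5 into the relation:
x = 5: LHS = 2·5³ = 250; 250 ≠ 1 — holds

The relation holds at x = 5, so it is not a counterexample.

Answer: No, x = 5 is not a counterexample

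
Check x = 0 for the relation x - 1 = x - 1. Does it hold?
x = 0: LHS = 0 - 1 = -1, RHS = 0 - 1 = -1; -1 = -1 — holds

The relation is satisfied at x = 0.

Answer: Yes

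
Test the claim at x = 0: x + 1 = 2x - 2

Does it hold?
x = 0: LHS = 0 + 1 = 1, RHS = 2·0 - 2 = -2; 1 = -2 — FAILS

The relation fails at x = 0, so x = 0 is a counterexample.

Answer: No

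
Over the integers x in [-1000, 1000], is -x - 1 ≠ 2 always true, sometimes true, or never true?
Holds at x = 0: LHS = -0 - 1 = -1; -1 ≠ 2 — holds
Fails at x = -3: LHS = -(-3) - 1 = 2; 2 ≠ 2 — FAILS
It is satisfied by some integers in the range but not all.

Answer: Sometimes true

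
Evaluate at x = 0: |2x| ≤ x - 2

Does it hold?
x = 0: LHS = |2·0| = |0| = 0, RHS = 0 - 2 = -2; 0 ≤ -2 — FAILS

The relation fails at x = 0, so x = 0 is a counterexample.

Answer: No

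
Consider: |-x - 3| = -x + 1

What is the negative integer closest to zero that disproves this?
Testing negative integers from -1 downward:
x = -1: LHS = |-(-1) - 3| = |-2| = 2, RHS = -(-1) + 1 = 2; 2 = 2 — holds
x = -2: LHS = |-(-2) - 3| = |-1| = 1, RHS = -(-2) + 1 = 3; 1 = 3 — FAILS  ← closest negative counterexample to 0

Answer: x = -2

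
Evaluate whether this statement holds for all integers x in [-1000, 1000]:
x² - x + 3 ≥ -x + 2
Over all integers in [-1000, 1000], LHS − RHS is smallest at x = 0, where it equals 1:
x = 0: LHS = 0² - 0 + 3 = 3, RHS = -0 + 2 = 2; 3 ≥ 2 — holds
At the ends of the range:
x = -1000: LHS = (-1000)² - (-1000) + 3 = 1001003, RHS = -(-1000) + 2 = 1002; 1001003 ≥ 1002 — holds
x = 1000: LHS = 1000² - 1000 + 3 = 999003, RHS = -1000 + 2 = -998; 999003 ≥ -998 — holds
Hence LHS − RHS is never negative, i.e. LHS ≥ RHS throughout, so the relation holds for every integer in [-1000, 1000].

No counterexample exists.

Answer: True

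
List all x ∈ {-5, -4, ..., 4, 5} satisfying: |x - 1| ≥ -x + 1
Over all integers in [-5, 5], LHS − RHS is smallest at x = 0, where it equals 0:
x = 0: LHS = |0 - 1| = |-1| = 1, RHS = -0 + 1 = 1; 1 ≥ 1 — holds
At the ends of the range:
x = -5: LHS = |(-5) - 1| = |-6| = 6, RHS = -(-5) + 1 = 6; 6 ≥ 6 — holds
x = 5: LHS = |5 - 1| = |4| = 4, RHS = -5 + 1 = -4; 4 ≥ -4 — holds
Hence LHS − RHS is never negative, i.e. LHS ≥ RHS throughout, so the relation holds for every integer in [-5, 5].

Answer: All integers in [-5, 5]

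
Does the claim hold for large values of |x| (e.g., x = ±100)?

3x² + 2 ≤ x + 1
x = 100: LHS = 3·100² + 2 = 30002, RHS = 100 + 1 = 101; 30002 ≤ 101 — FAILS
x = -100: LHS = 3·(-100)² + 2 = 30002, RHS = (-100) + 1 = -99; 30002 ≤ -99 — FAILS

Answer: No, fails for both x = 100 and x = -100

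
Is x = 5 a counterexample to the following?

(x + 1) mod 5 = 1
Substitute x = 5 into the relation:
x = 5: LHS = (5 + 1) mod 5 = 6 mod 5 = 1; 1 = 1 — holds

The claim holds here, so x = 5 is not a counterexample. (A counterexample exists elsewhere, e.g. x = 1.)

Answer: No, x = 5 is not a counterexample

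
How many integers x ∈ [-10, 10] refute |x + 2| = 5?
Counterexamples in [-10, 10]: {-10, -9, -8, -6, -5, -4, -3, -2, -1, 0, 1, 2, 4, 5, 6, 7, 8, 9, 10}.

Counting them gives 19 values.

Answer: 19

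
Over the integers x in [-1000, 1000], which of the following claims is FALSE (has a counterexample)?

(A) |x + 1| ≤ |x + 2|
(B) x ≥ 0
(A) x = -2: LHS = |(-2) + 1| = |-1| = 1, RHS = |(-2) + 2| = |0| = 0; 1 ≤ 0 — FAILS
(B) x = -1: -1 ≥ 0 — FAILS

Answer: Both A and B are false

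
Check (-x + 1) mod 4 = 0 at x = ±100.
x = 100: LHS = (-100 + 1) mod 4 = (-99) mod 4 = 1; 1 = 0 — FAILS
x = -100: LHS = (-(-100) + 1) mod 4 = 101 mod 4 = 1; 1 = 0 — FAILS

Answer: No, fails for both x = 100 and x = -100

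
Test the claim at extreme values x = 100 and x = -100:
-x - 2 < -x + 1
x = 100: LHS = -100 - 2 = -102, RHS = -100 + 1 = -99; -102 < -99 — holds
x = -100: LHS = -(-100) - 2 = 98, RHS = -(-100) + 1 = 101; 98 < 101 — holds

Answer: Yes, holds for both x = 100 and x = -100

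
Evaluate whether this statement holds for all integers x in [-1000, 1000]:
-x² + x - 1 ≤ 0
Over all integers in [-1000, 1000], LHS − RHS is largest at x = 0, where it equals -1:
x = 0: LHS = -0² + 0 - 1 = -1; -1 ≤ 0 — holds
At the ends of the range:
x = -1000: LHS = -(-1000)² + (-1000) - 1 = -1001001; -1001001 ≤ 0 — holds
x = 1000: LHS = -1000² + 1000 - 1 = -999001; -999001 ≤ 0 — holds
Hence LHS − RHS is never positive, i.e. LHS ≤ RHS throughout, so the relation holds for every integer in [-1000, 1000].

No counterexample exists.

Answer: True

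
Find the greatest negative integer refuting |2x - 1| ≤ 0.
Testing negative integers from -1 downward:
x = -1: LHS = |2·(-1) - 1| = |-3| = 3; 3 ≤ 0 — FAILS  ← closest negative counterexample to 0

Answer: x = -1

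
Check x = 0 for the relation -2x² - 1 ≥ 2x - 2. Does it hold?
x = 0: LHS = -2·0² - 1 = -1, RHS = 2·0 - 2 = -2; -1 ≥ -2 — holds

The relation is satisfied at x = 0.

Answer: Yes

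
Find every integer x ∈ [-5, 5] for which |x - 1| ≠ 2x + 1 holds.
Holds for: {-5, -4, -3, -2, -1, 1, 2, 3, 4, 5}
Fails for: {0}

Answer: {-5, -4, -3, -2, -1, 1, 2, 3, 4, 5}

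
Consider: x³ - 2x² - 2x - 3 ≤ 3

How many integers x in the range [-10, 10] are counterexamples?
Counterexamples in [-10, 10]: {4, 5, 6, 7, 8, 9, 10}.

Counting them gives 7 values.

Answer: 7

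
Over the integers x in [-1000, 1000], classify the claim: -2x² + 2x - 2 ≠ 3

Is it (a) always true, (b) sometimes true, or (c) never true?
Over all integers in [-1000, 1000], LHS − RHS is always negative; it is closest to 0 at x = 0, where it equals -5:
x = 0: LHS = -2·0² + 2·0 - 2 = -2; -2 ≠ 3 — holds
At the ends of the range:
x = -1000: LHS = -2·(-1000)² + 2·(-1000) - 2 = -2002002; -2002002 ≠ 3 — holds
x = 1000: LHS = -2·1000² + 2·1000 - 2 = -1998002; -1998002 ≠ 3 — holds
Hence LHS − RHS is never 0, i.e. the two sides are never equal, so the relation holds for every integer in [-1000, 1000].

No counterexample exists.

Answer: Always true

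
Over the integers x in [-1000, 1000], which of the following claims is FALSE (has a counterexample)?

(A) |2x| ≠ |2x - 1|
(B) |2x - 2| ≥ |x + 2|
(A) Track d = LHS − RHS over the integers in [-1000, 1000]. Equality would need d = 0, but d changes sign only between consecutive integers, jumping over 0:
x = 0: LHS = |2·0| = |0| = 0, RHS = |2·0 - 1| = |-1| = 1; 0 ≠ 1 — holds  (d = -1)
x = 1: LHS = |2·1| = |2| = 2, RHS = |2·1 - 1| = |1| = 1; 2 ≠ 1 — holds  (d = 1)
Away from these crossings d keeps a constant sign, and checking every integer in [-1000, 1000] confirms d ≠ 0 throughout. Hence the two sides are never equal, so the relation holds for every integer in [-1000, 1000].

(B) x = 1: LHS = |2·1 - 2| = |0| = 0, RHS = |1 + 2| = |3| = 3; 0 ≥ 3 — FAILS

Only (B) has a counterexample.

Answer: B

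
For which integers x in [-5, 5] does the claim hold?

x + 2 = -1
Holds for: {-3}
Fails for: {-5, -4, -2, -1, 0, 1, 2, 3, 4, 5}

Answer: {-3}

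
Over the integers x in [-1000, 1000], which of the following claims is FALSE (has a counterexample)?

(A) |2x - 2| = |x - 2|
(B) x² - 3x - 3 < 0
(A) x = 1: LHS = |2·1 - 2| = |0| = 0, RHS = |1 - 2| = |-1| = 1; 0 = 1 — FAILS
(B) x = -1: LHS = (-1)² - 3·(-1) - 3 = 1; 1 < 0 — FAILS

Answer: Both A and B are false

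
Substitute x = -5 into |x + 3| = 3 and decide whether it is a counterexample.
Substitute x = -5 into the relation:
x = -5: LHS = |(-5) + 3| = |-2| = 2; 2 = 3 — FAILS

Since the claim fails at x = -5, this value is a counterexample.

Answer: Yes, x = -5 is a counterexample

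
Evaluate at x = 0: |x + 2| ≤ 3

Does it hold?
x = 0: LHS = |0 + 2| = |2| = 2; 2 ≤ 3 — holds

The relation is satisfied at x = 0.

Answer: Yes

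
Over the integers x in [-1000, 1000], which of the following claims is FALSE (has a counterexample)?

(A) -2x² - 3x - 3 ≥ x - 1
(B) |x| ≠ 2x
(A) x = 0: LHS = -2·0² - 3·0 - 3 = -3, RHS = 0 - 1 = -1; -3 ≥ -1 — FAILS
(B) x = 0: LHS = |0| = 0, RHS = 2·0 = 0; 0 ≠ 0 — FAILS

Answer: Both A and B are false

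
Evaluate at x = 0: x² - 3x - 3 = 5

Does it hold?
x = 0: LHS = 0² - 3·0 - 3 = -3; -3 = 5 — FAILS

The relation fails at x = 0, so x = 0 is a counterexample.

Answer: No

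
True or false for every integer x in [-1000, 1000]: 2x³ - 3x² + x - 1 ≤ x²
The claim fails at x = 2:
x = 2: LHS = 2·2³ - 3·2² + 2 - 1 = 5, RHS = 2² = 4; 5 ≤ 4 — FAILS

Because a single integer refutes it, the statement is false.

Answer: False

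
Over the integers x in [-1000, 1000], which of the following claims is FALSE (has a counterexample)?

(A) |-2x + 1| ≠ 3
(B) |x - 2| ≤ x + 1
(A) x = -1: LHS = |-2·(-1) + 1| = |3| = 3; 3 ≠ 3 — FAILS
(B) x = 0: LHS = |0 - 2| = |-2| = 2, RHS = 0 + 1 = 1; 2 ≤ 1 — FAILS

Answer: Both A and B are false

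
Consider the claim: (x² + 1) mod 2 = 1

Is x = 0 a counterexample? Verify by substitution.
Substitute x = 0 into the relation:
x = 0: LHS = (0² + 1) mod 2 = 1 mod 2 = 1; 1 = 1 — holds

The claim holds here, so x = 0 is not a counterexample. (A counterexample exists elsewhere, e.g. x = 1.)

Answer: No, x = 0 is not a counterexample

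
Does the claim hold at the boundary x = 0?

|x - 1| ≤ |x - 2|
x = 0: LHS = |0 - 1| = |-1| = 1, RHS = |0 - 2| = |-2| = 2; 1 ≤ 2 — holds

The relation is satisfied at x = 0.

Answer: Yes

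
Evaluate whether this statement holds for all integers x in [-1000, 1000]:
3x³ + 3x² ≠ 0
The claim fails at x = 0:
x = 0: LHS = 3·0³ + 3·0² = 0; 0 ≠ 0 — FAILS

Because a single integer refutes it, the statement is false.

Answer: False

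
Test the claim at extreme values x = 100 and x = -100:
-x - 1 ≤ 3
x = 100: LHS = -100 - 1 = -101; -101 ≤ 3 — holds
x = -100: LHS = -(-100) - 1 = 99; 99 ≤ 3 — FAILS

Answer: Partially: holds for x = 100, fails for x = -100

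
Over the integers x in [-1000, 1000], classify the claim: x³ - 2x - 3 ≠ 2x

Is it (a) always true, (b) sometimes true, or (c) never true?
Holds at x = 0: LHS = 0³ - 2·0 - 3 = -3, RHS = 2·0 = 0; -3 ≠ 0 — holds
Fails at x = -1: LHS = (-1)³ - 2·(-1) - 3 = -2, RHS = 2·(-1) = -2; -2 ≠ -2 — FAILS
It is satisfied by some integers in the range but not all.

Answer: Sometimes true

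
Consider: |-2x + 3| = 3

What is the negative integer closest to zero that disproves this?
Testing negative integers from -1 downward:
x = -1: LHS = |-2·(-1) + 3| = |5| = 5; 5 = 3 — FAILS  ← closest negative counterexample to 0

Answer: x = -1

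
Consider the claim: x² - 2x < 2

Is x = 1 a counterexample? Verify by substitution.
Substitute x = 1 into the relation:
x = 1: LHS = 1² - 2·1 = -1; -1 < 2 — holds

The claim holds here, so x = 1 is not a counterexample. (A counterexample exists elsewhere, e.g. x = -1.)

Answer: No, x = 1 is not a counterexample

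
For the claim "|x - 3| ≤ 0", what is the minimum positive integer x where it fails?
Testing positive integers:
x = 1: LHS = |1 - 3| = |-2| = 2; 2 ≤ 0 — FAILS  ← smallest positive counterexample

Answer: x = 1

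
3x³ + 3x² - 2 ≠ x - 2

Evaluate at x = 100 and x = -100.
x = 100: LHS = 3·100³ + 3·100² - 2 = 3029998, RHS = 100 - 2 = 98; 3029998 ≠ 98 — holds
x = -100: LHS = 3·(-100)³ + 3·(-100)² - 2 = -2970002, RHS = (-100) - 2 = -102; -2970002 ≠ -102 — holds

Answer: Yes, holds for both x = 100 and x = -100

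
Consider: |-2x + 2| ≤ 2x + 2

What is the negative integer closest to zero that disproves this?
Testing negative integers from -1 downward:
x = -1: LHS = |-2·(-1) + 2| = |4| = 4, RHS = 2·(-1) + 2 = 0; 4 ≤ 0 — FAILS  ← closest negative counterexample to 0

Answer: x = -1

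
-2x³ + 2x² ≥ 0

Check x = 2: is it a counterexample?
Substitute x = 2 into the relation:
x = 2: LHS = -2·2³ + 2·2² = -8; -8 ≥ 0 — FAILS

Since the claim fails at x = 2, this value is a counterexample.

Answer: Yes, x = 2 is a counterexample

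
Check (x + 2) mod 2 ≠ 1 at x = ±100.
x = 100: LHS = (100 + 2) mod 2 = 102 mod 2 = 0; 0 ≠ 1 — holds
x = -100: LHS = ((-100) + 2) mod 2 = (-98) mod 2 = 0; 0 ≠ 1 — holds

Answer: Yes, holds for both x = 100 and x = -100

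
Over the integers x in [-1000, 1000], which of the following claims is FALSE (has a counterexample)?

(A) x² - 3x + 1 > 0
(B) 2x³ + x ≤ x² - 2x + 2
(A) x = 1: LHS = 1² - 3·1 + 1 = -1; -1 > 0 — FAILS
(B) x = 1: LHS = 2·1³ + 1 = 3, RHS = 1² - 2·1 + 2 = 1; 3 ≤ 1 — FAILS

Answer: Both A and B are false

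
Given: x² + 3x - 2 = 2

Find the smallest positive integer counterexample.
Testing positive integers:
x = 1: LHS = 1² + 3·1 - 2 = 2; 2 = 2 — holds
x = 2: LHS = 2² + 3·2 - 2 = 8; 8 = 2 — FAILS  ← smallest positive counterexample

Answer: x = 2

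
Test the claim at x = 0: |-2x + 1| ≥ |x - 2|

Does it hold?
x = 0: LHS = |-2·0 + 1| = |1| = 1, RHS = |0 - 2| = |-2| = 2; 1 ≥ 2 — FAILS

The relation fails at x = 0, so x = 0 is a counterexample.

Answer: No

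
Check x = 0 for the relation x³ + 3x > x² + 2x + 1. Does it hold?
x = 0: LHS = 0³ + 3·0 = 0, RHS = 0² + 2·0 + 1 = 1; 0 > 1 — FAILS

The relation fails at x = 0, so x = 0 is a counterexample.

Answer: No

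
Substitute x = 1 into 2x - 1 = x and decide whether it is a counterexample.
Substitute x = 1 into the relation:
x = 1: LHS = 2·1 - 1 = 1; 1 = 1 — holds

The claim holds here, so x = 1 is not a counterexample. (A counterexample exists elsewhere, e.g. x = 0.)

Answer: No, x = 1 is not a counterexample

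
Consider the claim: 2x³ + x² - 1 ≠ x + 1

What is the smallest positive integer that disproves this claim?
Testing positive integers:
x = 1: LHS = 2·1³ + 1² - 1 = 2, RHS = 1 + 1 = 2; 2 ≠ 2 — FAILS  ← smallest positive counterexample

Answer: x = 1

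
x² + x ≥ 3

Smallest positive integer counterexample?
Testing positive integers:
x = 1: LHS = 1² + 1 = 2; 2 ≥ 3 — FAILS  ← smallest positive counterexample

Answer: x = 1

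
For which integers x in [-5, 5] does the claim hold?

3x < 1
Holds for: {-5, -4, -3, -2, -1, 0}
Fails for: {1, 2, 3, 4, 5}

Answer: {-5, -4, -3, -2, -1, 0}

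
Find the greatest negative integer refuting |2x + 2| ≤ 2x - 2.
Testing negative integers from -1 downward:
x = -1: LHS = |2·(-1) + 2| = |0| = 0, RHS = 2·(-1) - 2 = -4; 0 ≤ -4 — FAILS  ← closest negative counterexample to 0

Answer: x = -1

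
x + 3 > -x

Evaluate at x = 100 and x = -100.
x = 100: LHS = 100 + 3 = 103; 103 > -100 — holds
x = -100: LHS = (-100) + 3 = -97, RHS = -(-100) = 100; -97 > 100 — FAILS

Answer: Partially: holds for x = 100, fails for x = -100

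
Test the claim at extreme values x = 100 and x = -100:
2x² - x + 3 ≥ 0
x = 100: LHS = 2·100² - 100 + 3 = 19903; 19903 ≥ 0 — holds
x = -100: LHS = 2·(-100)² - (-100) + 3 = 20103; 20103 ≥ 0 — holds

Answer: Yes, holds for both x = 100 and x = -100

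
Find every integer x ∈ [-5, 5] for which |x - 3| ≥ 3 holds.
Holds for: {-5, -4, -3, -2, -1, 0}
Fails for: {1, 2, 3, 4, 5}

Answer: {-5, -4, -3, -2, -1, 0}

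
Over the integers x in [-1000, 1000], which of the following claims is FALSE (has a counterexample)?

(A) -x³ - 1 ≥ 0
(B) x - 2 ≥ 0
(A) x = 0: LHS = -0³ - 1 = -1; -1 ≥ 0 — FAILS
(B) x = 0: LHS = 0 - 2 = -2; -2 ≥ 0 — FAILS

Answer: Both A and B are false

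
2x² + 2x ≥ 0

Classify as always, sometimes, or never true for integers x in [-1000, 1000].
Over all integers in [-1000, 1000], LHS − RHS is smallest at x = 0, where it equals 0:
x = 0: LHS = 2·0² + 2·0 = 0; 0 ≥ 0 — holds
At the ends of the range:
x = -1000: LHS = 2·(-1000)² + 2·(-1000) = 1998000; 1998000 ≥ 0 — holds
x = 1000: LHS = 2·1000² + 2·1000 = 2002000; 2002000 ≥ 0 — holds
Hence LHS − RHS is never negative, i.e. LHS ≥ RHS throughout, so the relation holds for every integer in [-1000, 1000].

No counterexample exists.

Answer: Always true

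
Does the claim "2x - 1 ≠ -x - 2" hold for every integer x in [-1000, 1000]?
Track d = LHS − RHS over the integers in [-1000, 1000]. Equality would need d = 0, but d changes sign only between consecutive integers, jumping over 0:
x = -1: LHS = 2·(-1) - 1 = -3, RHS = -(-1) - 2 = -1; -3 ≠ -1 — holds  (d = -2)
x = 0: LHS = 2·0 - 1 = -1, RHS = -0 - 2 = -2; -1 ≠ -2 — holds  (d = 1)
Away from these crossings d keeps a constant sign, and checking every integer in [-1000, 1000] confirms d ≠ 0 throughout. Hence the two sides are never equal, so the relation holds for every integer in [-1000, 1000].

No counterexample exists.

Answer: True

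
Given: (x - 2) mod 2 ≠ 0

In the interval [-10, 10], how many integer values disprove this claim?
Counterexamples in [-10, 10]: {-10, -8, -6, -4, -2, 0, 2, 4, 6, 8, 10}.

Counting them gives 11 values.

Answer: 11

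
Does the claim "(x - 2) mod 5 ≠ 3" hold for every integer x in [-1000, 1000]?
The claim fails at x = 0:
x = 0: LHS = (0 - 2) mod 5 = (-2) mod 5 = 3; 3 ≠ 3 — FAILS

Because a single integer refutes it, the statement is false.

Answer: False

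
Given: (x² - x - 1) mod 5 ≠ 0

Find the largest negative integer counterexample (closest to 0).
Testing negative integers from -1 downward:
x = -1: LHS = ((-1)² - (-1) - 1) mod 5 = 1 mod 5 = 1; 1 ≠ 0 — holds
x = -2: LHS = ((-2)² - (-2) - 1) mod 5 = 5 mod 5 = 0; 0 ≠ 0 — FAILS  ← closest negative counterexample to 0

Answer: x = -2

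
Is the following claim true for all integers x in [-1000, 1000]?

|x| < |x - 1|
The claim fails at x = 1:
x = 1: LHS = |1| = 1, RHS = |1 - 1| = |0| = 0; 1 < 0 — FAILS

Because a single integer refutes it, the statement is false.

Answer: False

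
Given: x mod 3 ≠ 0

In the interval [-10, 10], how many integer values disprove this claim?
Counterexamples in [-10, 10]: {-9, -6, -3, 0, 3, 6, 9}.

Counting them gives 7 values.

Answer: 7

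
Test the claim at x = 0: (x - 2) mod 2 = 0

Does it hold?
x = 0: LHS = (0 - 2) mod 2 = (-2) mod 2 = 0; 0 = 0 — holds

The relation is satisfied at x = 0.

Answer: Yes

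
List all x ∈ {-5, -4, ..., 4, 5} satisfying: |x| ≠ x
Holds for: {-5, -4, -3, -2, -1}
Fails for: {0, 1, 2, 3, 4, 5}

Answer: {-5, -4, -3, -2, -1}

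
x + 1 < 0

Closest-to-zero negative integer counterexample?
Testing negative integers from -1 downward:
x = -1: LHS = (-1) + 1 = 0; 0 < 0 — FAILS  ← closest negative counterexample to 0

Answer: x = -1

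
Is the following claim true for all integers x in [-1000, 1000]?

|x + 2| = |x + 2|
LHS − RHS = 0 at every integer in [-1000, 1000]; the two sides always agree. For instance:
x = -1000: LHS = |(-1000) + 2| = |-998| = 998, RHS = |(-1000) + 2| = |-998| = 998; 998 = 998 — holds
x = 0: LHS = |0 + 2| = |2| = 2, RHS = |0 + 2| = |2| = 2; 2 = 2 — holds
x = 1000: LHS = |1000 + 2| = |1002| = 1002, RHS = |1000 + 2| = |1002| = 1002; 1002 = 1002 — holds
The sides are never unequal, so the relation holds for every integer in [-1000, 1000].

No counterexample exists.

Answer: True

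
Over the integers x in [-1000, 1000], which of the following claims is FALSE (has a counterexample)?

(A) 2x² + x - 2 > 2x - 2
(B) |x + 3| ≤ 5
(A) x = 0: LHS = 2·0² + 0 - 2 = -2, RHS = 2·0 - 2 = -2; -2 > -2 — FAILS
(B) x = 3: LHS = |3 + 3| = |6| = 6; 6 ≤ 5 — FAILS

Answer: Both A and B are false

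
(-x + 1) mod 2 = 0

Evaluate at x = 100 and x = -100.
x = 100: LHS = (-100 + 1) mod 2 = (-99) mod 2 = 1; 1 = 0 — FAILS
x = -100: LHS = (-(-100) + 1) mod 2 = 101 mod 2 = 1; 1 = 0 — FAILS

Answer: No, fails for both x = 100 and x = -100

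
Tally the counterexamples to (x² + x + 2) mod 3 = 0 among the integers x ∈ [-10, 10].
Counterexamples in [-10, 10]: {-10, -9, -8, -7, -6, -5, -4, -3, -2, -1, 0, 1, 2, 3, 4, 5, 6, 7, 8, 9, 10}.

Counting them gives 21 values.

Answer: 21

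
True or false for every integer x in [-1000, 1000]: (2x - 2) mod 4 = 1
The claim fails at x = 0:
x = 0: LHS = (2·0 - 2) mod 4 = (-2) mod 4 = 2; 2 = 1 — FAILS

Because a single integer refutes it, the statement is false.

Answer: False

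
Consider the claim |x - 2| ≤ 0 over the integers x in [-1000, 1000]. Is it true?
The claim fails at x = 0:
x = 0: LHS = |0 - 2| = |-2| = 2; 2 ≤ 0 — FAILS

Because a single integer refutes it, the statement is false.

Answer: False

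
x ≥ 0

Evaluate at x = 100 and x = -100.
x = 100: 100 ≥ 0 — holds
x = -100: -100 ≥ 0 — FAILS

Answer: Partially: holds for x = 100, fails for x = -100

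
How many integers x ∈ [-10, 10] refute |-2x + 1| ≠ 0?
Over all integers in [-10, 10], LHS − RHS is always positive; it is smallest at x = 0, where it equals 1:
x = 0: LHS = |-2·0 + 1| = |1| = 1; 1 ≠ 0 — holds
At the ends of the range:
x = -10: LHS = |-2·(-10) + 1| = |21| = 21; 21 ≠ 0 — holds
x = 10: LHS = |-2·10 + 1| = |-19| = 19; 19 ≠ 0 — holds
Hence LHS − RHS is never 0, i.e. the two sides are never equal, so the relation holds for every integer in [-10, 10].

No counterexample appears in that range.

Answer: 0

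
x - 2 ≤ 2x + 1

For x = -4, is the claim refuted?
Substitute x = -4 into the relation:
x = -4: LHS = (-4) - 2 = -6, RHS = 2·(-4) + 1 = -7; -6 ≤ -7 — FAILS

Since the claim fails at x = -4, this value is a counterexample.

Answer: Yes, x = -4 is a counterexample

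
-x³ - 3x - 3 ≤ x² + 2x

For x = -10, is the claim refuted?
Substitute x = -10 into the relation:
x = -10: LHS = -(-10)³ - 3·(-10) - 3 = 1027, RHS = (-10)² + 2·(-10) = 80; 1027 ≤ 80 — FAILS

Since the claim fails at x = -10, this value is a counterexample.

Answer: Yes, x = -10 is a counterexample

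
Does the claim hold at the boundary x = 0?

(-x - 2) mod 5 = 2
x = 0: LHS = (-0 - 2) mod 5 = (-2) mod 5 = 3; 3 = 2 — FAILS

The relation fails at x = 0, so x = 0 is a counterexample.

Answer: No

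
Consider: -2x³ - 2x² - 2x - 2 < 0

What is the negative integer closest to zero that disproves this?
Testing negative integers from -1 downward:
x = -1: LHS = -2·(-1)³ - 2·(-1)² - 2·(-1) - 2 = 0; 0 < 0 — FAILS  ← closest negative counterexample to 0

Answer: x = -1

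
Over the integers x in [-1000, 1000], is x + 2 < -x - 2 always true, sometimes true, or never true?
Holds at x = -3: LHS = (-3) + 2 = -1, RHS = -(-3) - 2 = 1; -1 < 1 — holds
Fails at x = 0: LHS = 0 + 2 = 2, RHS = -0 - 2 = -2; 2 < -2 — FAILS
It is satisfied by some integers in the range but not all.

Answer: Sometimes true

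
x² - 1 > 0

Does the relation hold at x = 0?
x = 0: LHS = 0² - 1 = -1; -1 > 0 — FAILS

The relation fails at x = 0, so x = 0 is a counterexample.

Answer: No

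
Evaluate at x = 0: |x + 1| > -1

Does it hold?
x = 0: LHS = |0 + 1| = |1| = 1; 1 > -1 — holds

The relation is satisfied at x = 0.

Answer: Yes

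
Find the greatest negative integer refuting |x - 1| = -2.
Testing negative integers from -1 downward:
x = -1: LHS = |(-1) - 1| = |-2| = 2; 2 = -2 — FAILS  ← closest negative counterexample to 0

Answer: x = -1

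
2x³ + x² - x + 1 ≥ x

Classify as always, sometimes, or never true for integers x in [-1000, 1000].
Holds at x = 0: LHS = 2·0³ + 0² - 0 + 1 = 1; 1 ≥ 0 — holds
Fails at x = -2: LHS = 2·(-2)³ + (-2)² - (-2) + 1 = -9; -9 ≥ -2 — FAILS
It is satisfied by some integers in the range but not all.

Answer: Sometimes true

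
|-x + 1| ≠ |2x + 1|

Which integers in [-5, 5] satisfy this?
Holds for: {-5, -4, -3, -1, 1, 2, 3, 4, 5}
Fails for: {-2, 0}

Answer: {-5, -4, -3, -1, 1, 2, 3, 4, 5}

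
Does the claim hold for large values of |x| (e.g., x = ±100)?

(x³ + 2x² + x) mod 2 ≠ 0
x = 100: LHS = (100³ + 2·100² + 100) mod 2 = 1020100 mod 2 = 0; 0 ≠ 0 — FAILS
x = -100: LHS = ((-100)³ + 2·(-100)² + (-100)) mod 2 = (-980100) mod 2 = 0; 0 ≠ 0 — FAILS

Answer: No, fails for both x = 100 and x = -100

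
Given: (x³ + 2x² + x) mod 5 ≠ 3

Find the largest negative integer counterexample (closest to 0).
Testing negative integers from -1 downward:
x = -1: LHS = ((-1)³ + 2·(-1)² + (-1)) mod 5 = 0 mod 5 = 0; 0 ≠ 3 — holds
x = -2: LHS = ((-2)³ + 2·(-2)² + (-2)) mod 5 = (-2) mod 5 = 3; 3 ≠ 3 — FAILS  ← closest negative counterexample to 0

Answer: x = -2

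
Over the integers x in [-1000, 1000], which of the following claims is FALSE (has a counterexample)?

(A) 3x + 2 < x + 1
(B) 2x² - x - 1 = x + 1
(A) x = 0: LHS = 3·0 + 2 = 2, RHS = 0 + 1 = 1; 2 < 1 — FAILS
(B) x = 0: LHS = 2·0² - 0 - 1 = -1, RHS = 0 + 1 = 1; -1 = 1 — FAILS

Answer: Both A and B are false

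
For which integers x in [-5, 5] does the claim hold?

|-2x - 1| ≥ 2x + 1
Over all integers in [-5, 5], LHS − RHS is smallest at x = 0, where it equals 0:
x = 0: LHS = |-2·0 - 1| = |-1| = 1, RHS = 2·0 + 1 = 1; 1 ≥ 1 — holds
At the ends of the range:
x = -5: LHS = |-2·(-5) - 1| = |9| = 9, RHS = 2·(-5) + 1 = -9; 9 ≥ -9 — holds
x = 5: LHS = |-2·5 - 1| = |-11| = 11, RHS = 2·5 + 1 = 11; 11 ≥ 11 — holds
Hence LHS − RHS is never negative, i.e. LHS ≥ RHS throughout, so the relation holds for every integer in [-5, 5].

Answer: All integers in [-5, 5]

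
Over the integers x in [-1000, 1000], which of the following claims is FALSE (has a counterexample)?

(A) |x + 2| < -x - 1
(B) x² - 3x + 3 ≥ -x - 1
(A) x = 0: LHS = |0 + 2| = |2| = 2, RHS = -0 - 1 = -1; 2 < -1 — FAILS

(B) Over all integers in [-1000, 1000], LHS − RHS is smallest at x = 1, where it equals 3:
x = 1: LHS = 1² - 3·1 + 3 = 1, RHS = -1 - 1 = -2; 1 ≥ -2 — holds
At the ends of the range:
x = -1000: LHS = (-1000)² - 3·(-1000) + 3 = 1003003, RHS = -(-1000) - 1 = 999; 1003003 ≥ 999 — holds
x = 1000: LHS = 1000² - 3·1000 + 3 = 997003, RHS = -1000 - 1 = -1001; 997003 ≥ -1001 — holds
Hence LHS − RHS is never negative, i.e. LHS ≥ RHS throughout, so the relation holds for every integer in [-1000, 1000].

Only (A) has a counterexample.

Answer: A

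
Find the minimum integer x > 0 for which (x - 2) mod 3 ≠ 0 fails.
Testing positive integers:
x = 1: LHS = (1 - 2) mod 3 = (-1) mod 3 = 2; 2 ≠ 0 — holds
x = 2: LHS = (2 - 2) mod 3 = 0 mod 3 = 0; 0 ≠ 0 — FAILS  ← smallest positive counterexample

Answer: x = 2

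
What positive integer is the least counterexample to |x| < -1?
Testing positive integers:
x = 1: LHS = |1| = 1; 1 < -1 — FAILS  ← smallest positive counterexample

Answer: x = 1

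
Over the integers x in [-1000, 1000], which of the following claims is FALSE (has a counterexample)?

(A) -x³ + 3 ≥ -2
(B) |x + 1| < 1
(A) x = 2: LHS = -2³ + 3 = -5; -5 ≥ -2 — FAILS
(B) x = 0: LHS = |0 + 1| = |1| = 1; 1 < 1 — FAILS

Answer: Both A and B are false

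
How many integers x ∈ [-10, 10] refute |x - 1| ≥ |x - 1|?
Over all integers in [-10, 10], LHS − RHS is smallest at x = 0, where it equals 0:
x = 0: LHS = |0 - 1| = |-1| = 1, RHS = |0 - 1| = |-1| = 1; 1 ≥ 1 — holds
At the ends of the range:
x = -10: LHS = |(-10) - 1| = |-11| = 11, RHS = |(-10) - 1| = |-11| = 11; 11 ≥ 11 — holds
x = 10: LHS = |10 - 1| = |9| = 9, RHS = |10 - 1| = |9| = 9; 9 ≥ 9 — holds
Hence LHS − RHS is never negative, i.e. LHS ≥ RHS throughout, so the relation holds for every integer in [-10, 10].

No counterexample appears in that range.

Answer: 0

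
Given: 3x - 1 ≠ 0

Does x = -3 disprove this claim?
Substitute x = -3 into the relation:
x = -3: LHS = 3·(-3) - 1 = -10; -10 ≠ 0 — holds

The relation holds at x = -3, so it is not a counterexample.

Answer: No, x = -3 is not a counterexample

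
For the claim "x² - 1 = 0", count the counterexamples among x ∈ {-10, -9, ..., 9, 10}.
Counterexamples in [-10, 10]: {-10, -9, -8, -7, -6, -5, -4, -3, -2, 0, 2, 3, 4, 5, 6, 7, 8, 9, 10}.

Counting them gives 19 values.

Answer: 19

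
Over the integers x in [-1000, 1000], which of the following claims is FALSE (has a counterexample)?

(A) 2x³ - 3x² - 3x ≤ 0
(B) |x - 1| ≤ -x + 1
(A) x = 3: LHS = 2·3³ - 3·3² - 3·3 = 18; 18 ≤ 0 — FAILS
(B) x = 2: LHS = |2 - 1| = |1| = 1, RHS = -2 + 1 = -1; 1 ≤ -1 — FAILS

Answer: Both A and B are false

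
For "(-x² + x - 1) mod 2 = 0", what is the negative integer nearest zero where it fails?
Testing negative integers from -1 downward:
x = -1: LHS = (-(-1)² + (-1) - 1) mod 2 = (-3) mod 2 = 1; 1 = 0 — FAILS  ← closest negative counterexample to 0

Answer: x = -1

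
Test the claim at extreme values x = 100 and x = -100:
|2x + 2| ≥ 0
x = 100: LHS = |2·100 + 2| = |202| = 202; 202 ≥ 0 — holds
x = -100: LHS = |2·(-100) + 2| = |-198| = 198; 198 ≥ 0 — holds

Answer: Yes, holds for both x = 100 and x = -100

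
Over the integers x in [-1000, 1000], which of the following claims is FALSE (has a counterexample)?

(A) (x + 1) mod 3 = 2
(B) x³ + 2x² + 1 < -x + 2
(A) x = 0: LHS = (0 + 1) mod 3 = 1 mod 3 = 1; 1 = 2 — FAILS
(B) x = 1: LHS = 1³ + 2·1² + 1 = 4, RHS = -1 + 2 = 1; 4 < 1 — FAILS

Answer: Both A and B are false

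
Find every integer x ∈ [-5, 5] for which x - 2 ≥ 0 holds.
Holds for: {2, 3, 4, 5}
Fails for: {-5, -4, -3, -2, -1, 0, 1}

Answer: {2, 3, 4, 5}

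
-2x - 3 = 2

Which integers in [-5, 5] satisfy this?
Track d = LHS − RHS over the integers in [-5, 5]. Equality would need d = 0, but d changes sign only between consecutive integers, jumping over 0:
x = -3: LHS = -2·(-3) - 3 = 3; 3 = 2 — FAILS  (d = 1)
x = -2: LHS = -2·(-2) - 3 = 1; 1 = 2 — FAILS  (d = -1)
Away from these crossings d keeps a constant sign, and checking every integer in [-5, 5] confirms d ≠ 0 throughout. Hence the two sides are never equal, so the claimed relation (=) fails for every integer in [-5, 5].

Answer: None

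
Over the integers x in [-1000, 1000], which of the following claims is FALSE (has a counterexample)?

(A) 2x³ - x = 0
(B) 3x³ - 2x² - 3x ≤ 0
(A) x = 1: LHS = 2·1³ - 1 = 1; 1 = 0 — FAILS
(B) x = 2: LHS = 3·2³ - 2·2² - 3·2 = 10; 10 ≤ 0 — FAILS

Answer: Both A and B are false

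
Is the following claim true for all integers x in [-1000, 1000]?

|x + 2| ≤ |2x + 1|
The claim fails at x = 0:
x = 0: LHS = |0 + 2| = |2| = 2, RHS = |2·0 + 1| = |1| = 1; 2 ≤ 1 — FAILS

Because a single integer refutes it, the statement is false.

Answer: False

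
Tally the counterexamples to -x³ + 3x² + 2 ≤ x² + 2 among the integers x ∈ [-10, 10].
Counterexamples in [-10, 10]: {-10, -9, -8, -7, -6, -5, -4, -3, -2, -1, 1}.

Counting them gives 11 values.

Answer: 11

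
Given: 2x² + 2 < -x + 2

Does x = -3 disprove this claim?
Substitute x = -3 into the relation:
x = -3: LHS = 2·(-3)² + 2 = 20, RHS = -(-3) + 2 = 5; 20 < 5 — FAILS

Since the claim fails at x = -3, this value is a counterexample.

Answer: Yes, x = -3 is a counterexample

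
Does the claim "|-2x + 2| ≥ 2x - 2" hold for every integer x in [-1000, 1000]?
Over all integers in [-1000, 1000], LHS − RHS is smallest at x = 1, where it equals 0:
x = 1: LHS = |-2·1 + 2| = |0| = 0, RHS = 2·1 - 2 = 0; 0 ≥ 0 — holds
At the ends of the range:
x = -1000: LHS = |-2·(-1000) + 2| = |2002| = 2002, RHS = 2·(-1000) - 2 = -2002; 2002 ≥ -2002 — holds
x = 1000: LHS = |-2·1000 + 2| = |-1998| = 1998, RHS = 2·1000 - 2 = 1998; 1998 ≥ 1998 — holds
Hence LHS − RHS is never negative, i.e. LHS ≥ RHS throughout, so the relation holds for every integer in [-1000, 1000].

No counterexample exists.

Answer: True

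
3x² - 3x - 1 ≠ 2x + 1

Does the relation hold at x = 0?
x = 0: LHS = 3·0² - 3·0 - 1 = -1, RHS = 2·0 + 1 = 1; -1 ≠ 1 — holds

The relation is satisfied at x = 0.

Answer: Yes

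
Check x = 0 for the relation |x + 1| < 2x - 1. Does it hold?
x = 0: LHS = |0 + 1| = |1| = 1, RHS = 2·0 - 1 = -1; 1 < -1 — FAILS

The relation fails at x = 0, so x = 0 is a counterexample.

Answer: No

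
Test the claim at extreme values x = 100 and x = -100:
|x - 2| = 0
x = 100: LHS = |100 - 2| = |98| = 98; 98 = 0 — FAILS
x = -100: LHS = |(-100) - 2| = |-102| = 102; 102 = 0 — FAILS

Answer: No, fails for both x = 100 and x = -100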